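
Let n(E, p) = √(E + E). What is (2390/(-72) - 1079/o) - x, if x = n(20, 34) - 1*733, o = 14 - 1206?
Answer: 7517225/10728 - 2*√10 ≈ 694.39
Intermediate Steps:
o = -1192
n(E, p) = √2*√E (n(E, p) = √(2*E) = √2*√E)
x = -733 + 2*√10 (x = √2*√20 - 1*733 = √2*(2*√5) - 733 = 2*√10 - 733 = -733 + 2*√10 ≈ -726.68)
(2390/(-72) - 1079/o) - x = (2390/(-72) - 1079/(-1192)) - (-733 + 2*√10) = (2390*(-1/72) - 1079*(-1/1192)) + (733 - 2*√10) = (-1195/36 + 1079/1192) + (733 - 2*√10) = -346399/10728 + (733 - 2*√10) = 7517225/10728 - 2*√10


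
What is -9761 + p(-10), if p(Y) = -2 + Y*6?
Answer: -9823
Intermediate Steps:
p(Y) = -2 + 6*Y
-9761 + p(-10) = -9761 + (-2 + 6*(-10)) = -9761 + (-2 - 60) = -9761 - 62 = -9823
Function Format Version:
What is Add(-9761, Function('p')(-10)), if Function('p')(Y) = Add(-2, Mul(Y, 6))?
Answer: -9823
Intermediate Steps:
Function('p')(Y) = Add(-2, Mul(6, Y))
Add(-9761, Function('p')(-10)) = Add(-9761, Add(-2, Mul(6, -10))) = Add(-9761, Add(-2, -60)) = Add(-9761, -62) = -9823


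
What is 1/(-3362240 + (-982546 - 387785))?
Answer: -1/4732571 ≈ -2.1130e-7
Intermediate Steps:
1/(-3362240 + (-982546 - 387785)) = 1/(-3362240 - 1370331) = 1/(-4732571) = -1/4732571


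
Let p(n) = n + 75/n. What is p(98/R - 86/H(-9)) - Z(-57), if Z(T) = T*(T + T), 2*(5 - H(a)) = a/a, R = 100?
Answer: -23939488681/3671550 ≈ -6520.3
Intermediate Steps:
H(a) = 9/2 (H(a) = 5 - a/(2*a) = 5 - 1/2*1 = 5 - 1/2 = 9/2)
Z(T) = 2*T**2 (Z(T) = T*(2*T) = 2*T**2)
p(98/R - 86/H(-9)) - Z(-57) = ((98/100 - 86/9/2) + 75/(98/100 - 86/9/2)) - 2*(-57)**2 = ((98*(1/100) - 86*2/9) + 75/(98*(1/100) - 86*2/9)) - 2*3249 = ((49/50 - 172/9) + 75/(49/50 - 172/9)) - 1*6498 = (-8159/450 + 75/(-8159/450)) - 6498 = (-8159/450 + 75*(-450/8159)) - 6498 = (-8159/450 - 33750/8159) - 6498 = -81756781/3671550 - 6498 = -23939488681/3671550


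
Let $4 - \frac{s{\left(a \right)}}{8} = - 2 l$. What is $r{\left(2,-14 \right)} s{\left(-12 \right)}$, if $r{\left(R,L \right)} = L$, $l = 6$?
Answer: $-1792$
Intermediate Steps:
$s{\left(a \right)} = 128$ ($s{\left(a \right)} = 32 - 8 \left(\left(-2\right) 6\right) = 32 - -96 = 32 + 96 = 128$)
$r{\left(2,-14 \right)} s{\left(-12 \right)} = \left(-14\right) 128 = -1792$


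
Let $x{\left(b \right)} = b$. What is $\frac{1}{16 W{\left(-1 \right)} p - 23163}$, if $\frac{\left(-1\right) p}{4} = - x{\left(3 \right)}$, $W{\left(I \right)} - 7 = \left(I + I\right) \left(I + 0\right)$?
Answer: $- \frac{1}{21435} \approx -4.6653 \cdot 10^{-5}$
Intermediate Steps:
$W{\left(I \right)} = 7 + 2 I^{2}$ ($W{\left(I \right)} = 7 + \left(I + I\right) \left(I + 0\right) = 7 + 2 I I = 7 + 2 I^{2}$)
$p = 12$ ($p = - 4 \left(\left(-1\right) 3\right) = \left(-4\right) \left(-3\right) = 12$)
$\frac{1}{16 W{\left(-1 \right)} p - 23163} = \frac{1}{16 \left(7 + 2 \left(-1\right)^{2}\right) 12 - 23163} = \frac{1}{16 \left(7 + 2 \cdot 1\right) 12 - 23163} = \frac{1}{16 \left(7 + 2\right) 12 - 23163} = \frac{1}{16 \cdot 9 \cdot 12 - 23163} = \frac{1}{144 \cdot 12 - 23163} = \frac{1}{1728 - 23163} = \frac{1}{-21435} = - \frac{1}{21435}$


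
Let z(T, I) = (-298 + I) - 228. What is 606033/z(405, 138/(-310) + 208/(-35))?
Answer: -219181935/192547 ≈ -1138.3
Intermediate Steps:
z(T, I) = -526 + I
606033/z(405, 138/(-310) + 208/(-35)) = 606033/(-526 + (138/(-310) + 208/(-35))) = 606033/(-526 + (138*(-1/310) + 208*(-1/35))) = 606033/(-526 + (-69/155 - 208/35)) = 606033/(-526 - 6931/1085) = 606033/(-577641/1085) = 606033*(-1085/577641) = -219181935/192547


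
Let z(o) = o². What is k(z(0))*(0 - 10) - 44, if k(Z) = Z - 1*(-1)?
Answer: -54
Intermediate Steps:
k(Z) = 1 + Z (k(Z) = Z + 1 = 1 + Z)
k(z(0))*(0 - 10) - 44 = (1 + 0²)*(0 - 10) - 44 = (1 + 0)*(-10) - 44 = 1*(-10) - 44 = -10 - 44 = -54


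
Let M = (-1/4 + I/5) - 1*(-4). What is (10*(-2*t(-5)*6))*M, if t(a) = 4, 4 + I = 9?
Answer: -2280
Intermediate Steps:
I = 5 (I = -4 + 9 = 5)
M = 19/4 (M = (-1/4 + 5/5) - 1*(-4) = (-1*¼ + 5*(⅕)) + 4 = (-¼ + 1) + 4 = ¾ + 4 = 19/4 ≈ 4.7500)
(10*(-2*t(-5)*6))*M = (10*(-2*4*6))*(19/4) = (10*(-8*6))*(19/4) = (10*(-48))*(19/4) = -480*19/4 = -2280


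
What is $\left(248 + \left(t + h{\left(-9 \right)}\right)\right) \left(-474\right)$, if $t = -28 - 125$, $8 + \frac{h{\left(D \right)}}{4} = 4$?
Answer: $-37446$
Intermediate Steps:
$h{\left(D \right)} = -16$ ($h{\left(D \right)} = -32 + 4 \cdot 4 = -32 + 16 = -16$)
$t = -153$
$\left(248 + \left(t + h{\left(-9 \right)}\right)\right) \left(-474\right) = \left(248 - 169\right) \left(-474\right) = 79 \left(-474\right) = -37446$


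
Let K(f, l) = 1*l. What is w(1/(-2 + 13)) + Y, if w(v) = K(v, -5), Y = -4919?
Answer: -4924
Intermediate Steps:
K(f, l) = l
w(v) = -5
w(1/(-2 + 13)) + Y = -5 - 4919 = -4924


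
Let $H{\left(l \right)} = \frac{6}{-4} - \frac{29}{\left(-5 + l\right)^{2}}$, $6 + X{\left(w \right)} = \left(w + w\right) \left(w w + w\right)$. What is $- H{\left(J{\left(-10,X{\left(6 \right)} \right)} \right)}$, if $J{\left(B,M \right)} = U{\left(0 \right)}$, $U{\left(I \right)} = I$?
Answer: $\frac{133}{50} \approx 2.66$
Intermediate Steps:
$X{\left(w \right)} = -6 + 2 w \left(w + w^{2}\right)$ ($X{\left(w \right)} = -6 + \left(w + w\right) \left(w w + w\right) = -6 + 2 w \left(w^{2} + w\right) = -6 + 2 w \left(w + w^{2}\right)$)
$J{\left(B,M \right)} = 0$
$H{\left(l \right)} = - \frac{3}{2} - \frac{29}{\left(-5 + l\right)^{2}}$ ($H{\left(l \right)} = 6 \left(- \frac{1}{4}\right) - \frac{29}{\left(-5 + l\right)^{2}} = - \frac{3}{2} - \frac{29}{\left(-5 + l\right)^{2}}$)
$- H{\left(J{\left(-10,X{\left(6 \right)} \right)} \right)} = - (- \frac{3}{2} - \frac{29}{\left(-5 + 0\right)^{2}}) = - (- \frac{3}{2} - \frac{29}{25}) = \left(-1\right) \left(- \frac{133}{50}\right) = \frac{133}{50}$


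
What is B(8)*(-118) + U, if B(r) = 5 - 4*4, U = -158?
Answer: 1140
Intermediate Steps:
B(r) = -11 (B(r) = 5 - 16 = -11)
B(8)*(-118) + U = -11*(-118) - 158 = 1298 - 158 = 1140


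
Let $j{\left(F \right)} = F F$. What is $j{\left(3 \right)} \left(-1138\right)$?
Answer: $-10242$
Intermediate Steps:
$j{\left(F \right)} = F^{2}$
$j{\left(3 \right)} \left(-1138\right) = 3^{2} \left(-1138\right) = 9 \left(-1138\right) = -10242$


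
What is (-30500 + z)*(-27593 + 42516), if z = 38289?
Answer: 116235247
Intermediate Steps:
(-30500 + z)*(-27593 + 42516) = (-30500 + 38289)*(-27593 + 42516) = 7789*14923 = 116235247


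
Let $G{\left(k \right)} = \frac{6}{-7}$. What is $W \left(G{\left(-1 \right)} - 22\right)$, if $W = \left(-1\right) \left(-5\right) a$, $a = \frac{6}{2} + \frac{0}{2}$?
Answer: $- \frac{2400}{7} \approx -342.86$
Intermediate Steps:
$G{\left(k \right)} = - \frac{6}{7}$ ($G{\left(k \right)} = 6 \left(- \frac{1}{7}\right) = - \frac{6}{7}$)
$a = 3$ ($a = 6 \cdot \frac{1}{2} + 0 \cdot \frac{1}{2} = 3 + 0 = 3$)
$W = 15$ ($W = \left(-1\right) \left(-5\right) 3 = 5 \cdot 3 = 15$)
$W \left(G{\left(-1 \right)} - 22\right) = 15 \left(- \frac{6}{7} - 22\right) = 15 \left(- \frac{160}{7}\right) = - \frac{2400}{7}$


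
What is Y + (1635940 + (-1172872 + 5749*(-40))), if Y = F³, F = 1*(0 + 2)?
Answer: 233116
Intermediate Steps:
F = 2 (F = 1*2 = 2)
Y = 8 (Y = 2³ = 8)
Y + (1635940 + (-1172872 + 5749*(-40))) = 8 + (1635940 + (-1172872 + 5749*(-40))) = 8 + (1635940 + (-1172872 - 229960)) = 8 + (1635940 - 1402832) = 8 + 233108 = 233116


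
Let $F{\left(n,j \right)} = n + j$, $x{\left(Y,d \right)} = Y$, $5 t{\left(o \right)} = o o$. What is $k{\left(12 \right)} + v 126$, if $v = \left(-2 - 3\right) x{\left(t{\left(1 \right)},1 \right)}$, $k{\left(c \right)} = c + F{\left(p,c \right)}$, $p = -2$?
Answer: $-104$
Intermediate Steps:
$t{\left(o \right)} = \frac{o^{2}}{5}$ ($t{\left(o \right)} = \frac{o o}{5} = \frac{o^{2}}{5}$)
$F{\left(n,j \right)} = j + n$
$k{\left(c \right)} = -2 + 2 c$ ($k{\left(c \right)} = c + \left(c - 2\right) = c + \left(-2 + c\right) = -2 + 2 c$)
$v = -1$ ($v = \left(-2 - 3\right) \frac{1^{2}}{5} = - 5 \cdot \frac{1}{5} \cdot 1 = \left(-5\right) \frac{1}{5} = -1$)
$k{\left(12 \right)} + v 126 = \left(-2 + 2 \cdot 12\right) - 126 = \left(-2 + 24\right) - 126 = 22 - 126 = -104$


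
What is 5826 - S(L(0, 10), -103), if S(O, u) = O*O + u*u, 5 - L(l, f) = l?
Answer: -4808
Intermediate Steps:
L(l, f) = 5 - l
S(O, u) = O**2 + u**2
5826 - S(L(0, 10), -103) = 5826 - ((5 - 1*0)**2 + (-103)**2) = 5826 - ((5 + 0)**2 + 10609) = 5826 - (5**2 + 10609) = 5826 - (25 + 10609) = 5826 - 1*10634 = 5826 - 10634 = -4808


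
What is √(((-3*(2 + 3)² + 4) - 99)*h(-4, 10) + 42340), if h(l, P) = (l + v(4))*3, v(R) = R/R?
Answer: √43870 ≈ 209.45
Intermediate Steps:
v(R) = 1
h(l, P) = 3 + 3*l (h(l, P) = (l + 1)*3 = (1 + l)*3 = 3 + 3*l)
√(((-3*(2 + 3)² + 4) - 99)*h(-4, 10) + 42340) = √(((-3*(2 + 3)² + 4) - 99)*(3 + 3*(-4)) + 42340) = √(((-3*5² + 4) - 99)*(3 - 12) + 42340) = √(((-3*25 + 4) - 99)*(-9) + 42340) = √(((-75 + 4) - 99)*(-9) + 42340) = √((-71 - 99)*(-9) + 42340) = √(-170*(-9) + 42340) = √(1530 + 42340) = √43870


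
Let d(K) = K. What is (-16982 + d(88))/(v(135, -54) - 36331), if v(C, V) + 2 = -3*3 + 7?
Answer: 16894/36335 ≈ 0.46495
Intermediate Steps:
v(C, V) = -4 (v(C, V) = -2 + (-3*3 + 7) = -2 + (-9 + 7) = -2 - 2 = -4)
(-16982 + d(88))/(v(135, -54) - 36331) = (-16982 + 88)/(-4 - 36331) = -16894/(-36335) = -16894*(-1/36335) = 16894/36335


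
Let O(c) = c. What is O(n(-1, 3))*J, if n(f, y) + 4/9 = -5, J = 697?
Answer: -34153/9 ≈ -3794.8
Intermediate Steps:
n(f, y) = -49/9 (n(f, y) = -4/9 - 5 = -49/9)
O(n(-1, 3))*J = -49/9*697 = -34153/9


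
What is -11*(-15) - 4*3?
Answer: 153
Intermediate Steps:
-11*(-15) - 4*3 = 165 - 12 = 153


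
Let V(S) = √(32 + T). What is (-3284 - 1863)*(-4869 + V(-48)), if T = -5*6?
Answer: 25060743 - 5147*√2 ≈ 2.5053e+7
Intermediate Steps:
T = -30
V(S) = √2 (V(S) = √(32 - 30) = √2)
(-3284 - 1863)*(-4869 + V(-48)) = (-3284 - 1863)*(-4869 + √2) = -5147*(-4869 + √2) = 25060743 - 5147*√2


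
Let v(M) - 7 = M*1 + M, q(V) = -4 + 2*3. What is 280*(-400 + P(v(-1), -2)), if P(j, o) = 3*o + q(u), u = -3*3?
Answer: -113120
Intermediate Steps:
u = -9
q(V) = 2 (q(V) = -4 + 6 = 2)
v(M) = 7 + 2*M (v(M) = 7 + (M*1 + M) = 7 + (M + M) = 7 + 2*M)
P(j, o) = 2 + 3*o (P(j, o) = 3*o + 2 = 2 + 3*o)
280*(-400 + P(v(-1), -2)) = 280*(-400 + (2 + 3*(-2))) = 280*(-400 + (2 - 6)) = 280*(-400 - 4) = 280*(-404) = -113120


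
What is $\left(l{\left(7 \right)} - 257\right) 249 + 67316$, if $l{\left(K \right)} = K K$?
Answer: $15524$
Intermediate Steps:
$l{\left(K \right)} = K^{2}$
$\left(l{\left(7 \right)} - 257\right) 249 + 67316 = \left(7^{2} - 257\right) 249 + 67316 = \left(49 - 257\right) 249 + 67316 = \left(-208\right) 249 + 67316 = -51792 + 67316 = 15524$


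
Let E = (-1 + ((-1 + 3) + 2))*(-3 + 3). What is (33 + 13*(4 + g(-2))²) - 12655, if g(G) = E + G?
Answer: -12570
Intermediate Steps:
E = 0 (E = (-1 + (2 + 2))*0 = (-1 + 4)*0 = 3*0 = 0)
g(G) = G (g(G) = 0 + G = G)
(33 + 13*(4 + g(-2))²) - 12655 = (33 + 13*(4 - 2)²) - 12655 = (33 + 13*2²) - 12655 = (33 + 13*4) - 12655 = (33 + 52) - 12655 = 85 - 12655 = -12570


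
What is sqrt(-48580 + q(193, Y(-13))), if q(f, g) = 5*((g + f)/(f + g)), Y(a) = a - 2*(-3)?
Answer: 5*I*sqrt(1943) ≈ 220.4*I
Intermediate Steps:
Y(a) = 6 + a (Y(a) = a + 6 = 6 + a)
q(f, g) = 5 (q(f, g) = 5*((f + g)/(f + g)) = 5*1 = 5)
sqrt(-48580 + q(193, Y(-13))) = sqrt(-48580 + 5) = sqrt(-48575) = 5*I*sqrt(1943)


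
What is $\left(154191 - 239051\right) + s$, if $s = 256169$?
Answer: $171309$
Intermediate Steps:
$\left(154191 - 239051\right) + s = \left(154191 - 239051\right) + 256169 = -84860 + 256169 = 171309$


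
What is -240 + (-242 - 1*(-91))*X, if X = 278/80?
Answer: -30589/40 ≈ -764.72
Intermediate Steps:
X = 139/40 (X = 278*(1/80) = 139/40 ≈ 3.4750)
-240 + (-242 - 1*(-91))*X = -240 + (-242 - 1*(-91))*(139/40) = -240 + (-242 + 91)*(139/40) = -240 - 151*139/40 = -240 - 20989/40 = -30589/40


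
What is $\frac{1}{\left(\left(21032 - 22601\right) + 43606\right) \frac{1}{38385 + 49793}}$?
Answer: $\frac{88178}{42037} \approx 2.0976$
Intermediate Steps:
$\frac{1}{\left(\left(21032 - 22601\right) + 43606\right) \frac{1}{38385 + 49793}} = \frac{1}{\left(-1569 + 43606\right) \frac{1}{88178}} = \frac{1}{42037 \cdot \frac{1}{88178}} = \frac{1}{\frac{42037}{88178}} = \frac{88178}{42037}$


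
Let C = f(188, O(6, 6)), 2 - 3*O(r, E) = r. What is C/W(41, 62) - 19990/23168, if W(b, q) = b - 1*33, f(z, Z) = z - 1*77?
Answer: 150733/11584 ≈ 13.012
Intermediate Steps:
O(r, E) = ⅔ - r/3
f(z, Z) = -77 + z (f(z, Z) = z - 77 = -77 + z)
W(b, q) = -33 + b (W(b, q) = b - 33 = -33 + b)
C = 111 (C = -77 + 188 = 111)
C/W(41, 62) - 19990/23168 = 111/(-33 + 41) - 19990/23168 = 111/8 - 19990*1/23168 = 111*(⅛) - 9995/11584 = 111/8 - 9995/11584 = 150733/11584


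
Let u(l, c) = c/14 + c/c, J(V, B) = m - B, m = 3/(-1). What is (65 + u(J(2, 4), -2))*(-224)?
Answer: -14752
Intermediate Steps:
m = -3 (m = 3*(-1) = -3)
J(V, B) = -3 - B
u(l, c) = 1 + c/14 (u(l, c) = c*(1/14) + 1 = c/14 + 1 = 1 + c/14)
(65 + u(J(2, 4), -2))*(-224) = (65 + (1 + (1/14)*(-2)))*(-224) = (65 + (1 - ⅐))*(-224) = (65 + 6/7)*(-224) = (461/7)*(-224) = -14752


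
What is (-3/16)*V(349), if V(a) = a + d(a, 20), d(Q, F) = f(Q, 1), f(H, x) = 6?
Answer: -1065/16 ≈ -66.563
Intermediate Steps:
d(Q, F) = 6
V(a) = 6 + a (V(a) = a + 6 = 6 + a)
(-3/16)*V(349) = (-3/16)*(6 + 349) = -3*1/16*355 = -3/16*355 = -1065/16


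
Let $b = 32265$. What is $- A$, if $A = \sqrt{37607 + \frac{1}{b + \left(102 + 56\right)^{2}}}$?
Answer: $- \frac{6 \sqrt{3421357876331}}{57229} \approx -193.93$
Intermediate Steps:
$A = \frac{6 \sqrt{3421357876331}}{57229}$ ($A = \sqrt{37607 + \frac{1}{32265 + \left(102 + 56\right)^{2}}} = \sqrt{37607 + \frac{1}{32265 + 158^{2}}} = \sqrt{37607 + \frac{1}{32265 + 24964}} = \sqrt{37607 + \frac{1}{57229}} = \sqrt{\frac{2152211004}{57229}} = \frac{6 \sqrt{3421357876331}}{57229} \approx 193.93$)
$- A = - \frac{6 \sqrt{3421357876331}}{57229}$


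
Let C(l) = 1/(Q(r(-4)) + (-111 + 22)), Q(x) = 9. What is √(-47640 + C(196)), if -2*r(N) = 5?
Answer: I*√19056005/20 ≈ 218.27*I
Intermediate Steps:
r(N) = -5/2 (r(N) = -½*5 = -5/2)
C(l) = -1/80 (C(l) = 1/(9 + (-111 + 22)) = 1/(9 - 89) = 1/(-80) = -1/80)
√(-47640 + C(196)) = √(-47640 - 1/80) = √(-3811201/80) = I*√19056005/20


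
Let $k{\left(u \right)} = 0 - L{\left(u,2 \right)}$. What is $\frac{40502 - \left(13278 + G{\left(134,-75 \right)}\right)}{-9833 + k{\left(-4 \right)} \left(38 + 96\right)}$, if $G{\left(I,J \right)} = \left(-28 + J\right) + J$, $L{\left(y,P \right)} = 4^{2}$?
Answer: $- \frac{27402}{11977} \approx -2.2879$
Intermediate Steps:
$L{\left(y,P \right)} = 16$
$k{\left(u \right)} = -16$ ($k{\left(u \right)} = 0 - 16 = -16$)
$G{\left(I,J \right)} = -28 + 2 J$
$\frac{40502 - \left(13278 + G{\left(134,-75 \right)}\right)}{-9833 + k{\left(-4 \right)} \left(38 + 96\right)} = \frac{40502 - \left(13250 - 150\right)}{-9833 - 16 \left(38 + 96\right)} = \frac{40502 - 13100}{-9833 - 2144} = \frac{40502 + \left(-13278 + 178\right)}{-11977} = \left(40502 - 13100\right) \left(- \frac{1}{11977}\right) = 27402 \left(- \frac{1}{11977}\right) = - \frac{27402}{11977}$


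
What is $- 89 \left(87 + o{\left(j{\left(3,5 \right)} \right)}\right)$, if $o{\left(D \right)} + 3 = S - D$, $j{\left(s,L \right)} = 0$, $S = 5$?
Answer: $-7921$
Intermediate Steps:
$o{\left(D \right)} = 2 - D$ ($o{\left(D \right)} = -3 - \left(-5 + D\right) = 2 - D$)
$- 89 \left(87 + o{\left(j{\left(3,5 \right)} \right)}\right) = - 89 \left(87 + \left(2 - 0\right)\right) = - 89 \left(87 + \left(2 + 0\right)\right) = - 89 \left(87 + 2\right) = \left(-89\right) 89 = -7921$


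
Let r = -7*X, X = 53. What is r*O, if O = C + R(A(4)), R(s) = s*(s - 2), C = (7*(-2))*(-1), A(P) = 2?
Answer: -5194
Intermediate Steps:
C = 14 (C = -14*(-1) = 14)
R(s) = s*(-2 + s)
O = 14 (O = 14 + 2*(-2 + 2) = 14 + 2*0 = 14 + 0 = 14)
r = -371 (r = -7*53 = -371)
r*O = -371*14 = -5194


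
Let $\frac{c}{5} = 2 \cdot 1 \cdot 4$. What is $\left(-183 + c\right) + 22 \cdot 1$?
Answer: $-121$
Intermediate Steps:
$c = 40$ ($c = 5 \cdot 2 \cdot 1 \cdot 4 = 5 \cdot 2 \cdot 4 = 5 \cdot 8 = 40$)
$\left(-183 + c\right) + 22 \cdot 1 = \left(-183 + 40\right) + 22 \cdot 1 = -143 + 22 = -121$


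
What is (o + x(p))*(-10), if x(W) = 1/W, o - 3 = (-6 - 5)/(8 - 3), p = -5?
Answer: -6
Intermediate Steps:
o = ⅘ (o = 3 + (-6 - 5)/(8 - 3) = 3 - 11/5 = ⅘ ≈ 0.80000)
(o + x(p))*(-10) = (⅘ + 1/(-5))*(-10) = (⅘ - ⅕)*(-10) = (⅗)*(-10) = -6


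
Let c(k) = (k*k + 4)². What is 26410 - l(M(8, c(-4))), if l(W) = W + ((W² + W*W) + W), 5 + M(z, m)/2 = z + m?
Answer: -1274474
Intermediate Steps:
c(k) = (4 + k²)² (c(k) = (k² + 4)² = (4 + k²)²)
M(z, m) = -10 + 2*m + 2*z (M(z, m) = -10 + 2*(z + m) = -10 + 2*(m + z) = -10 + (2*m + 2*z) = -10 + 2*m + 2*z)
l(W) = 2*W + 2*W² (l(W) = W + ((W² + W²) + W) = W + (2*W² + W) = W + (W + 2*W²) = 2*W + 2*W²)
26410 - l(M(8, c(-4))) = 26410 - 2*(-10 + 2*(4 + (-4)²)² + 2*8)*(1 + (-10 + 2*(4 + (-4)²)² + 2*8)) = 26410 - 2*(-10 + 2*(4 + 16)² + 16)*(1 + (-10 + 2*(4 + 16)² + 16)) = 26410 - 2*(-10 + 2*20² + 16)*(1 + (-10 + 2*20² + 16)) = 26410 - 2*(-10 + 2*400 + 16)*(1 + (-10 + 2*400 + 16)) = 26410 - 2*(-10 + 800 + 16)*(1 + (-10 + 800 + 16)) = 26410 - 2*806*(1 + 806) = 26410 - 2*806*807 = 26410 - 1*1300884 = 26410 - 1300884 = -1274474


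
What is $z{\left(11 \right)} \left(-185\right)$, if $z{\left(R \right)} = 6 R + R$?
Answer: $-14245$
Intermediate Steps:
$z{\left(R \right)} = 7 R$
$z{\left(11 \right)} \left(-185\right) = 7 \cdot 11 \left(-185\right) = 77 \left(-185\right) = -14245$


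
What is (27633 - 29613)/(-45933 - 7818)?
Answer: 660/17917 ≈ 0.036837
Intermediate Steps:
(27633 - 29613)/(-45933 - 7818) = -1980/(-53751) = -1980*(-1/53751) = 660/17917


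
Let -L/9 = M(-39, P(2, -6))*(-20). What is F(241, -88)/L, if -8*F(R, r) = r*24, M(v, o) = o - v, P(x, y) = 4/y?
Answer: 22/575 ≈ 0.038261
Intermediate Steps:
F(R, r) = -3*r (F(R, r) = -r*24/8 = -3*r)
L = 6900 (L = -9*(4/(-6) - 1*(-39))*(-20) = -9*(4*(-1/6) + 39)*(-20) = -9*(-2/3 + 39)*(-20) = -345*(-20) = -9*(-2300/3) = 6900)
F(241, -88)/L = -3*(-88)/6900 = 264*(1/6900) = 22/575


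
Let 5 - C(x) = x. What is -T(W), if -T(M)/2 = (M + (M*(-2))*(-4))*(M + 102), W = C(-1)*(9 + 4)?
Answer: 252720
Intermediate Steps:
C(x) = 5 - x
W = 78 (W = (5 - 1*(-1))*(9 + 4) = (5 + 1)*13 = 6*13 = 78)
T(M) = -18*M*(102 + M) (T(M) = -2*(M + (M*(-2))*(-4))*(M + 102) = -2*(M - 2*M*(-4))*(102 + M) = -2*(M + 8*M)*(102 + M) = -2*9*M*(102 + M) = -18*M*(102 + M))
-T(W) = -(-18)*78*(102 + 78) = -(-18)*78*180 = -1*(-252720) = 252720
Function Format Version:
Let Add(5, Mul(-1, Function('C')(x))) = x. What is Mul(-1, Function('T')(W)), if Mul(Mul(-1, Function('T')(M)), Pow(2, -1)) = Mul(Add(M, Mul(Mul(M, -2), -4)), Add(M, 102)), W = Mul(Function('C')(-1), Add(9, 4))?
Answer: 252720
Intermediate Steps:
Function('C')(x) = Add(5, Mul(-1, x))
W = 78 (W = Mul(Add(5, Mul(-1, -1)), Add(9, 4)) = Mul(Add(5, 1), 13) = Mul(6, 13) = 78)
Function('T')(M) = Mul(-18, M, Add(102, M)) (Function('T')(M) = Mul(-2, Mul(Add(M, Mul(Mul(M, -2), -4)), Add(M, 102))) = Mul(-2, Mul(Add(M, Mul(Mul(-2, M), -4)), Add(102, M))) = Mul(-2, Mul(Add(M, Mul(8, M)), Add(102, M))) = Mul(-2, Mul(Mul(9, M), Add(102, M))) = Mul(-2, Mul(9, M, Add(102, M))) = Mul(-18, M, Add(102, M)))
Mul(-1, Function('T')(W)) = Mul(-1, Mul(-18, 78, Add(102, 78))) = Mul(-1, Mul(-18, 78, 180)) = Mul(-1, -252720) = 252720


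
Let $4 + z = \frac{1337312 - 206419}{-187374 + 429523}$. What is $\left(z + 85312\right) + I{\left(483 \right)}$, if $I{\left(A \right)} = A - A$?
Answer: $\frac{20658377785}{242149} \approx 85313.0$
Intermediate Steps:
$z = \frac{162297}{242149}$ ($z = -4 + \frac{1337312 - 206419}{-187374 + 429523} = -4 + \frac{1130893}{242149} = \frac{162297}{242149} \approx 0.67024$)
$I{\left(A \right)} = 0$
$\left(z + 85312\right) + I{\left(483 \right)} = \left(\frac{162297}{242149} + 85312\right) + 0 = \frac{20658377785}{242149} + 0 = \frac{20658377785}{242149}$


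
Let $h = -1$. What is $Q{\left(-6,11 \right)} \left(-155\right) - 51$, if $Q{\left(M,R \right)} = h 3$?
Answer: $414$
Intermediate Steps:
$Q{\left(M,R \right)} = -3$ ($Q{\left(M,R \right)} = \left(-1\right) 3 = -3$)
$Q{\left(-6,11 \right)} \left(-155\right) - 51 = \left(-3\right) \left(-155\right) - 51 = 465 - 51 = 414$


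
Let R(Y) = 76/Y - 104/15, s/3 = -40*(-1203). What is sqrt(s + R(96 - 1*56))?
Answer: sqrt(129919470)/30 ≈ 379.94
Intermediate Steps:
s = 144360 (s = 3*(-40*(-1203)) = 3*48120 = 144360)
R(Y) = -104/15 + 76/Y (R(Y) = 76/Y - 104*1/15 = 76/Y - 104/15 = -104/15 + 76/Y)
sqrt(s + R(96 - 1*56)) = sqrt(144360 + (-104/15 + 76/(96 - 1*56))) = sqrt(144360 + (-104/15 + 76/(96 - 56))) = sqrt(144360 + (-104/15 + 76/40)) = sqrt(144360 + (-104/15 + 76*(1/40))) = sqrt(144360 + (-104/15 + 19/10)) = sqrt(144360 - 151/30) = sqrt(4330649/30) = sqrt(129919470)/30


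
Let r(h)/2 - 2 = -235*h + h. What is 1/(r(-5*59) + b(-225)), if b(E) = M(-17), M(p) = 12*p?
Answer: 1/137860 ≈ 7.2537e-6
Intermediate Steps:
r(h) = 4 - 468*h (r(h) = 4 + 2*(-235*h + h) = 4 + 2*(-234*h) = 4 - 468*h)
b(E) = -204 (b(E) = 12*(-17) = -204)
1/(r(-5*59) + b(-225)) = 1/((4 - (-2340)*59) - 204) = 1/((4 - 468*(-295)) - 204) = 1/((4 + 138060) - 204) = 1/(138064 - 204) = 1/137860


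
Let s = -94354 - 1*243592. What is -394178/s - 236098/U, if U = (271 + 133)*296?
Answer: -80819289/100032016 ≈ -0.80793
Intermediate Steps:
s = -337946 (s = -94354 - 243592 = -337946)
U = 119584 (U = 404*296 = 119584)
-394178/s - 236098/U = -394178/(-337946) - 236098/119584 = -394178*(-1/337946) - 236098*1/119584 = 197089/168973 - 118049/59792 = -80819289/100032016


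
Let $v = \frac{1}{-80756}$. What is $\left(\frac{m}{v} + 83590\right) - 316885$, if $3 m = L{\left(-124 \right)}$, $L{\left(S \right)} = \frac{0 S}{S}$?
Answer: $-233295$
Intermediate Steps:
$L{\left(S \right)} = 0$ ($L{\left(S \right)} = \frac{0}{S} = 0$)
$m = 0$ ($m = \frac{1}{3} \cdot 0 = 0$)
$v = - \frac{1}{80756} \approx -1.2383 \cdot 10^{-5}$
$\left(\frac{m}{v} + 83590\right) - 316885 = \left(\frac{0}{- \frac{1}{80756}} + 83590\right) - 316885 = \left(0 \left(-80756\right) + 83590\right) - 316885 = \left(0 + 83590\right) - 316885 = 83590 - 316885 = -233295$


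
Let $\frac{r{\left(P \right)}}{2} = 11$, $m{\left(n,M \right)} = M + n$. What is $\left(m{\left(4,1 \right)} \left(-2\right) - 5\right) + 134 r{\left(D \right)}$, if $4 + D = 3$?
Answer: $2933$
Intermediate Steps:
$D = -1$ ($D = -4 + 3 = -1$)
$r{\left(P \right)} = 22$ ($r{\left(P \right)} = 2 \cdot 11 = 22$)
$\left(m{\left(4,1 \right)} \left(-2\right) - 5\right) + 134 r{\left(D \right)} = \left(\left(1 + 4\right) \left(-2\right) - 5\right) + 134 \cdot 22 = \left(5 \left(-2\right) - 5\right) + 2948 = \left(-10 - 5\right) + 2948 = -15 + 2948 = 2933$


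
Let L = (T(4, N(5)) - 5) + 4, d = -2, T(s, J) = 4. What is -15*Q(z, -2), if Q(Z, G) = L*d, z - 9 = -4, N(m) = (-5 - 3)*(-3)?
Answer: 90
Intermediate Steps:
N(m) = 24 (N(m) = -8*(-3) = 24)
z = 5 (z = 9 - 4 = 5)
L = 3 (L = (4 - 5) + 4 = -1 + 4 = 3)
Q(Z, G) = -6 (Q(Z, G) = 3*(-2) = -6)
-15*Q(z, -2) = -15*(-6) = 90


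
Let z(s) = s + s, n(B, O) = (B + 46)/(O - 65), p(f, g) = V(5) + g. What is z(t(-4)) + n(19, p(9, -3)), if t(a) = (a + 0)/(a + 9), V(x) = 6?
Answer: -821/310 ≈ -2.6484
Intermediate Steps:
p(f, g) = 6 + g
t(a) = a/(9 + a)
n(B, O) = (46 + B)/(-65 + O)
z(s) = 2*s
z(t(-4)) + n(19, p(9, -3)) = 2*(-4/(9 - 4)) + (46 + 19)/(-65 + (6 - 3)) = 2*(-4/5) + 65/(-65 + 3) = 2*(-4*1/5) + 65/(-62) = 2*(-4/5) - 1/62*65 = -8/5 - 65/62 = -821/310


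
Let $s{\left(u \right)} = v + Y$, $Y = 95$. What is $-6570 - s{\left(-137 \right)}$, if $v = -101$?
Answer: $-6564$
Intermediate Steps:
$s{\left(u \right)} = -6$ ($s{\left(u \right)} = -101 + 95 = -6$)
$-6570 - s{\left(-137 \right)} = -6570 - -6 = -6570 + 6 = -6564$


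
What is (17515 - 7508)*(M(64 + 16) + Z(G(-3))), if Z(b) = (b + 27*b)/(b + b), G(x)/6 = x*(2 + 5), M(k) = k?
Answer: 940658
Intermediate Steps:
G(x) = 42*x (G(x) = 6*(x*(2 + 5)) = 6*(x*7) = 6*(7*x) = 42*x)
Z(b) = 14 (Z(b) = (28*b)/((2*b)) = (28*b)*(1/(2*b)) = 14)
(17515 - 7508)*(M(64 + 16) + Z(G(-3))) = (17515 - 7508)*((64 + 16) + 14) = 10007*(80 + 14) = 10007*94 = 940658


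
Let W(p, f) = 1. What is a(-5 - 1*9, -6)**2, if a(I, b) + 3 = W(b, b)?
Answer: 4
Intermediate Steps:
a(I, b) = -2 (a(I, b) = -3 + 1 = -2)
a(-5 - 1*9, -6)**2 = (-2)**2 = 4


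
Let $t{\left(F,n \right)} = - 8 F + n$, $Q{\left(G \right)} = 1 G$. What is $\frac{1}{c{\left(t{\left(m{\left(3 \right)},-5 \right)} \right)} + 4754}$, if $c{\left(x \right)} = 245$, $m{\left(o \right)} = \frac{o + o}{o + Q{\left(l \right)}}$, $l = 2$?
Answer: $\frac{1}{4999} \approx 0.00020004$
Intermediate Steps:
$Q{\left(G \right)} = G$
$m{\left(o \right)} = \frac{2 o}{2 + o}$ ($m{\left(o \right)} = \frac{o + o}{o + 2} = \frac{2 o}{2 + o}$)
$t{\left(F,n \right)} = n - 8 F$
$\frac{1}{c{\left(t{\left(m{\left(3 \right)},-5 \right)} \right)} + 4754} = \frac{1}{245 + 4754} = \frac{1}{4999}$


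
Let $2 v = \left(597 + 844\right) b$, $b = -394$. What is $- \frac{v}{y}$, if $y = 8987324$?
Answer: $\frac{283877}{8987324} \approx 0.031586$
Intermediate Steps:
$v = -283877$ ($v = \frac{\left(597 + 844\right) \left(-394\right)}{2} = \frac{1441 \left(-394\right)}{2} = \frac{1}{2} \left(-567754\right) = -283877$)
$- \frac{v}{y} = - \frac{-283877}{8987324} = \left(-1\right) \left(- \frac{283877}{8987324}\right) = \frac{283877}{8987324}$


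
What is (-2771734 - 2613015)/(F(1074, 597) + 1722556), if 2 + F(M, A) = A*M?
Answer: -185681/81508 ≈ -2.2781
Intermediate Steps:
F(M, A) = -2 + A*M
(-2771734 - 2613015)/(F(1074, 597) + 1722556) = (-2771734 - 2613015)/((-2 + 597*1074) + 1722556) = -5384749/((-2 + 641178) + 1722556) = -5384749/(641176 + 1722556) = -5384749/2363732 = -5384749*1/2363732 = -185681/81508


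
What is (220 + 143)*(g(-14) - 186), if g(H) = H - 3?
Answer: -73689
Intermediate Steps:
g(H) = -3 + H
(220 + 143)*(g(-14) - 186) = (220 + 143)*((-3 - 14) - 186) = 363*(-17 - 186) = 363*(-203) = -73689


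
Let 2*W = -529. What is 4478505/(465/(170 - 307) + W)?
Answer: -1227110370/73403 ≈ -16717.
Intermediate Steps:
W = -529/2 (W = (½)*(-529) = -529/2 ≈ -264.50)
4478505/(465/(170 - 307) + W) = 4478505/(465/(170 - 307) - 529/2) = 4478505/(465/(-137) - 529/2) = 4478505/(-1/137*465 - 529/2) = 4478505/(-465/137 - 529/2) = 4478505/(-73403/274) = 4478505*(-274/73403) = -1227110370/73403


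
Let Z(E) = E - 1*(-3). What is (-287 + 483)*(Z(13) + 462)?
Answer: 93688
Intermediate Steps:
Z(E) = 3 + E (Z(E) = E + 3 = 3 + E)
(-287 + 483)*(Z(13) + 462) = (-287 + 483)*((3 + 13) + 462) = 196*(16 + 462) = 196*478 = 93688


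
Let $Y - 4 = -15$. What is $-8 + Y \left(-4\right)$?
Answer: $36$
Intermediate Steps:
$Y = -11$ ($Y = 4 - 15 = -11$)
$-8 + Y \left(-4\right) = -8 - -44 = -8 + 44 = 36$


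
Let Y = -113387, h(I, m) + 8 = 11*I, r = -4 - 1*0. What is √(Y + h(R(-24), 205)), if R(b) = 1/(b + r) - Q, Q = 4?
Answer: I*√22234121/14 ≈ 336.81*I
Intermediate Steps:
r = -4 (r = -4 + 0 = -4)
R(b) = -4 + 1/(-4 + b) (R(b) = 1/(b - 4) - 1*4 = 1/(-4 + b) - 4 = -4 + 1/(-4 + b))
h(I, m) = -8 + 11*I
√(Y + h(R(-24), 205)) = √(-113387 + (-8 + 11*((17 - 4*(-24))/(-4 - 24)))) = √(-113387 + (-8 + 11*((17 + 96)/(-28)))) = √(-113387 + (-8 + 11*(-1/28*113))) = √(-113387 + (-8 + 11*(-113/28))) = √(-113387 + (-8 - 1243/28)) = √(-113387 - 1467/28) = √(-3176303/28) = I*√22234121/14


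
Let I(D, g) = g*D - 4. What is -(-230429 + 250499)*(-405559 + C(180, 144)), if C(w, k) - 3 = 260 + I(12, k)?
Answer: 8099690040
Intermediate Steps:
I(D, g) = -4 + D*g (I(D, g) = D*g - 4 = -4 + D*g)
C(w, k) = 259 + 12*k (C(w, k) = 3 + (260 + (-4 + 12*k)) = 3 + (256 + 12*k) = 259 + 12*k)
-(-230429 + 250499)*(-405559 + C(180, 144)) = -(-230429 + 250499)*(-405559 + (259 + 12*144)) = -20070*(-405559 + (259 + 1728)) = -20070*(-405559 + 1987) = -20070*(-403572) = -1*(-8099690040) = 8099690040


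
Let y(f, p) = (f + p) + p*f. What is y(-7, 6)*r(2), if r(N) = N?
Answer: -86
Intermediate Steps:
y(f, p) = f + p + f*p (y(f, p) = (f + p) + f*p = f + p + f*p)
y(-7, 6)*r(2) = (-7 + 6 - 7*6)*2 = (-7 + 6 - 42)*2 = -43*2 = -86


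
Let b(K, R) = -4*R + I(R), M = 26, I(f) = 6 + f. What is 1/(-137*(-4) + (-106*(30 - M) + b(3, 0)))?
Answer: 1/130 ≈ 0.0076923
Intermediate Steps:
b(K, R) = 6 - 3*R (b(K, R) = -4*R + (6 + R) = 6 - 3*R)
1/(-137*(-4) + (-106*(30 - M) + b(3, 0))) = 1/(-137*(-4) + (-106*(30 - 1*26) + (6 - 3*0))) = 1/(548 + (-106*(30 - 26) + (6 + 0))) = 1/(548 + (-106*4 + 6)) = 1/(548 + (-424 + 6)) = 1/(548 - 418) = 1/130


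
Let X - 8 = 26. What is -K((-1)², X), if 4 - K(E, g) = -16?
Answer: -20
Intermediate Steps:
X = 34 (X = 8 + 26 = 34)
K(E, g) = 20 (K(E, g) = 4 - 1*(-16) = 4 + 16 = 20)
-K((-1)², X) = -1*20 = -20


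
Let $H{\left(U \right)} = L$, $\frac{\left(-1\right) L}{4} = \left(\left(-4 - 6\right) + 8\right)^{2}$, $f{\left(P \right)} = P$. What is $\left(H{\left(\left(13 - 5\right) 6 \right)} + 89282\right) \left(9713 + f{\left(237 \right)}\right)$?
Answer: $888196700$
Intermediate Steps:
$L = -16$ ($L = - 4 \left(\left(-4 - 6\right) + 8\right)^{2} = - 4 \left(-10 + 8\right)^{2} = - 4 \left(-2\right)^{2} = \left(-4\right) 4 = -16$)
$H{\left(U \right)} = -16$
$\left(H{\left(\left(13 - 5\right) 6 \right)} + 89282\right) \left(9713 + f{\left(237 \right)}\right) = \left(-16 + 89282\right) \left(9713 + 237\right) = 89266 \cdot 9950 = 888196700$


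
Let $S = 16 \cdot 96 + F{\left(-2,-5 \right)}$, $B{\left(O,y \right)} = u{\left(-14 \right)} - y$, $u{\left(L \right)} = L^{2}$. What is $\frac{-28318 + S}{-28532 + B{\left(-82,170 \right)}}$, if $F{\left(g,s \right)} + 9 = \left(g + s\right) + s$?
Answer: $\frac{26803}{28506} \approx 0.94026$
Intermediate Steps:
$B{\left(O,y \right)} = 196 - y$ ($B{\left(O,y \right)} = \left(-14\right)^{2} - y = 196 - y$)
$F{\left(g,s \right)} = -9 + g + 2 s$ ($F{\left(g,s \right)} = -9 + \left(\left(g + s\right) + s\right) = -9 + \left(g + 2 s\right) = -9 + g + 2 s$)
$S = 1515$ ($S = 16 \cdot 96 - 21 = 1536 - 21 = 1515$)
$\frac{-28318 + S}{-28532 + B{\left(-82,170 \right)}} = \frac{-28318 + 1515}{-28532 + \left(196 - 170\right)} = - \frac{26803}{-28532 + \left(196 - 170\right)} = - \frac{26803}{-28532 + 26} = - \frac{26803}{-28506} = \left(-26803\right) \left(- \frac{1}{28506}\right) = \frac{26803}{28506}$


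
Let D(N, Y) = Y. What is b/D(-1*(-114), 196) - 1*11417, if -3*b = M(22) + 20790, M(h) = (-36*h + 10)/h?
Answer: -74073455/6468 ≈ -11452.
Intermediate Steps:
M(h) = (10 - 36*h)/h
b = -228299/33 (b = -((-36 + 10/22) + 20790)/3 = -((-36 + 10*(1/22)) + 20790)/3 = -((-36 + 5/11) + 20790)/3 = -(-391/11 + 20790)/3 = -⅓*228299/11 = -228299/33 ≈ -6918.1)
b/D(-1*(-114), 196) - 1*11417 = -228299/33/196 - 1*11417 = -228299/33*1/196 - 11417 = -228299/6468 - 11417 = -74073455/6468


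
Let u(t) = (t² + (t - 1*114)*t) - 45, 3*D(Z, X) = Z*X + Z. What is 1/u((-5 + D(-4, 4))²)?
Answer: 81/1740755 ≈ 4.6532e-5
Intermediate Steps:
D(Z, X) = Z/3 + X*Z/3 (D(Z, X) = (Z*X + Z)/3 = (X*Z + Z)/3 = (Z + X*Z)/3 = Z/3 + X*Z/3)
u(t) = -45 + t² + t*(-114 + t) (u(t) = (t² + (t - 114)*t) - 45 = (t² + (-114 + t)*t) - 45 = (t² + t*(-114 + t)) - 45 = -45 + t² + t*(-114 + t))
1/u((-5 + D(-4, 4))²) = 1/(-45 - 114*(-5 + (⅓)*(-4)*(1 + 4))² + 2*((-5 + (⅓)*(-4)*(1 + 4))²)²) = 1/(-45 - 114*(-5 + (⅓)*(-4)*5)² + 2*((-5 + (⅓)*(-4)*5)²)²) = 1/(-45 - 114*(-5 - 20/3)² + 2*((-5 - 20/3)²)²) = 1/(-45 - 114*(-35/3)² + 2*((-35/3)²)²) = 1/(-45 - 114*1225/9 + 2*(1225/9)²) = 1/(-45 - 46550/3 + 2*(1500625/81)) = 1/(-45 - 46550/3 + 3001250/81) = 1/(1740755/81) = 81/1740755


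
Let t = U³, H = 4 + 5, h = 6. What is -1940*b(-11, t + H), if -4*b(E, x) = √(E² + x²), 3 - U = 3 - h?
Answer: 485*√50746 ≈ 1.0926e+5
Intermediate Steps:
H = 9
U = 6 (U = 3 - (3 - 1*6) = 3 - (3 - 6) = 3 - 1*(-3) = 3 + 3 = 6)
t = 216 (t = 6³ = 216)
b(E, x) = -√(E² + x²)/4
-1940*b(-11, t + H) = -(-485)*√((-11)² + (216 + 9)²) = -(-485)*√(121 + 225²) = -(-485)*√(121 + 50625) = -(-485)*√50746 = 485*√50746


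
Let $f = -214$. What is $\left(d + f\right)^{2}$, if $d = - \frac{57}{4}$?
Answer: $\frac{833569}{16} \approx 52098.0$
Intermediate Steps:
$d = - \frac{57}{4}$ ($d = \left(-57\right) \frac{1}{4} = - \frac{57}{4} \approx -14.25$)
$\left(d + f\right)^{2} = \left(- \frac{57}{4} - 214\right)^{2} = \left(- \frac{913}{4}\right)^{2} = \frac{833569}{16}$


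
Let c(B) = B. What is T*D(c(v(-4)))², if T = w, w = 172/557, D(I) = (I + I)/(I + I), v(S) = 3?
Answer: 172/557 ≈ 0.30880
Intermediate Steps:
D(I) = 1 (D(I) = (2*I)/((2*I)) = (2*I)*(1/(2*I)) = 1)
w = 172/557 (w = 172*(1/557) = 172/557 ≈ 0.30880)
T = 172/557 ≈ 0.30880
T*D(c(v(-4)))² = (172/557)*1² = (172/557)*1 = 172/557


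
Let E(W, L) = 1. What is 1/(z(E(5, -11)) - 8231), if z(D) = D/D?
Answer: -1/8230 ≈ -0.00012151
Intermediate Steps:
z(D) = 1
1/(z(E(5, -11)) - 8231) = 1/(1 - 8231) = 1/(-8230) = -1/8230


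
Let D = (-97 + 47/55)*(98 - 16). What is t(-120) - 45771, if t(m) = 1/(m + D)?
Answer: -20149126591/440216 ≈ -45771.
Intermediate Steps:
D = -433616/55 (D = (-97 + 47*(1/55))*82 = (-97 + 47/55)*82 = -5288/55*82 = -433616/55 ≈ -7883.9)
t(m) = 1/(-433616/55 + m) (t(m) = 1/(m - 433616/55) = 1/(-433616/55 + m))
t(-120) - 45771 = 55/(-433616 + 55*(-120)) - 45771 = 55/(-433616 - 6600) - 45771 = 55/(-440216) - 45771 = 55*(-1/440216) - 45771 = -55/440216 - 45771 = -20149126591/440216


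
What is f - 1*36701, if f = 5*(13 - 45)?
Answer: -36861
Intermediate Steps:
f = -160 (f = 5*(-32) = -160)
f - 1*36701 = -160 - 1*36701 = -160 - 36701 = -36861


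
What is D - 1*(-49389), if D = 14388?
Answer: 63777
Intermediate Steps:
D - 1*(-49389) = 14388 - 1*(-49389) = 14388 + 49389 = 63777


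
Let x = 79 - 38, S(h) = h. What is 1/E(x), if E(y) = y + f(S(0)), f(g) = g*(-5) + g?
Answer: 1/41 ≈ 0.024390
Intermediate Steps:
f(g) = -4*g (f(g) = -5*g + g = -4*g)
x = 41
E(y) = y (E(y) = y - 4*0 = y + 0 = y)
1/E(x) = 1/41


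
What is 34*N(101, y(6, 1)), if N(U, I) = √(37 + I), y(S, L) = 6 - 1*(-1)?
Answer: 68*√11 ≈ 225.53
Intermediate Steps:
y(S, L) = 7 (y(S, L) = 6 + 1 = 7)
34*N(101, y(6, 1)) = 34*√(37 + 7) = 34*√44 = 34*(2*√11) = 68*√11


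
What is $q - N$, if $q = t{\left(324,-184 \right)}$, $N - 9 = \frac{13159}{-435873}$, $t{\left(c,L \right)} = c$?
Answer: $\frac{137313154}{435873} \approx 315.03$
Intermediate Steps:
$N = \frac{3909698}{435873}$ ($N = 9 + \frac{13159}{-435873} = 9 + 13159 \left(- \frac{1}{435873}\right) = 9 - \frac{13159}{435873} = \frac{3909698}{435873} \approx 8.9698$)
$q = 324$
$q - N = 324 - \frac{3909698}{435873} = \frac{137313154}{435873}$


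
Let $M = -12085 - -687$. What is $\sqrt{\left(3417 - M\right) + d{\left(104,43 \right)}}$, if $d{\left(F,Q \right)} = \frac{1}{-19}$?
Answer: $\frac{6 \sqrt{148561}}{19} \approx 121.72$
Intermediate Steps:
$M = -11398$ ($M = -12085 + 687 = -11398$)
$d{\left(F,Q \right)} = - \frac{1}{19}$
$\sqrt{\left(3417 - M\right) + d{\left(104,43 \right)}} = \sqrt{\left(3417 - -11398\right) - \frac{1}{19}} = \sqrt{\left(3417 + 11398\right) - \frac{1}{19}} = \sqrt{14815 - \frac{1}{19}} = \sqrt{\frac{281484}{19}} = \frac{6 \sqrt{148561}}{19}$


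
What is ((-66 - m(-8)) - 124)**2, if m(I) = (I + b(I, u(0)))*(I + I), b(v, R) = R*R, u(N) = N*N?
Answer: 101124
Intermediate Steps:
u(N) = N**2
b(v, R) = R**2
m(I) = 2*I**2 (m(I) = (I + (0**2)**2)*(I + I) = (I + 0**2)*(2*I) = (I + 0)*(2*I) = I*(2*I) = 2*I**2)
((-66 - m(-8)) - 124)**2 = ((-66 - 2*(-8)**2) - 124)**2 = ((-66 - 2*64) - 124)**2 = ((-66 - 1*128) - 124)**2 = ((-66 - 128) - 124)**2 = (-194 - 124)**2 = (-318)**2 = 101124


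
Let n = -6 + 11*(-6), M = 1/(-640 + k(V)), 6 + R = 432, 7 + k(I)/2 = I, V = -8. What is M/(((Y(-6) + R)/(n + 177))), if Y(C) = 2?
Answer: -21/57352 ≈ -0.00036616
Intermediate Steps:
k(I) = -14 + 2*I
R = 426 (R = -6 + 432 = 426)
M = -1/670 (M = 1/(-640 + (-14 + 2*(-8))) = 1/(-640 + (-14 - 16)) = 1/(-640 - 30) = 1/(-670) = -1/670 ≈ -0.0014925)
n = -72 (n = -6 - 66 = -72)
M/(((Y(-6) + R)/(n + 177))) = -(-72 + 177)/(2 + 426)/670 = -1/(670*(428/105)) = -1/(670*(428*(1/105))) = -1/(670*428/105) = -1/670*105/428 = -21/57352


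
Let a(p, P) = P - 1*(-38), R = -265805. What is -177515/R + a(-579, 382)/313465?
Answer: 2230255103/3332822573 ≈ 0.66918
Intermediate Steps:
a(p, P) = 38 + P (a(p, P) = P + 38 = 38 + P)
-177515/R + a(-579, 382)/313465 = -177515/(-265805) + (38 + 382)/313465 = -177515*(-1/265805) + 420*(1/313465) = 35503/53161 + 84/62693 = 2230255103/3332822573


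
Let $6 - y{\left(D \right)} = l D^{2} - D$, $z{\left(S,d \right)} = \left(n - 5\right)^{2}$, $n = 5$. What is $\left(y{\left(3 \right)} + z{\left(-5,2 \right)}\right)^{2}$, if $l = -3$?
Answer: $1296$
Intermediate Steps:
$z{\left(S,d \right)} = 0$ ($z{\left(S,d \right)} = \left(5 - 5\right)^{2} = 0^{2} = 0$)
$y{\left(D \right)} = 6 + D + 3 D^{2}$ ($y{\left(D \right)} = 6 - \left(- 3 D^{2} - D\right) = 6 - \left(- D - 3 D^{2}\right) = 6 + \left(D + 3 D^{2}\right) = 6 + D + 3 D^{2}$)
$\left(y{\left(3 \right)} + z{\left(-5,2 \right)}\right)^{2} = \left(\left(6 + 3 + 3 \cdot 3^{2}\right) + 0\right)^{2} = \left(\left(6 + 3 + 3 \cdot 9\right) + 0\right)^{2} = \left(\left(6 + 3 + 27\right) + 0\right)^{2} = \left(36 + 0\right)^{2} = 36^{2} = 1296$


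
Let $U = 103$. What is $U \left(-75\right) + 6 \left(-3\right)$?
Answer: $-7743$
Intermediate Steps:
$U \left(-75\right) + 6 \left(-3\right) = 103 \left(-75\right) + 6 \left(-3\right) = -7725 - 18 = -7743$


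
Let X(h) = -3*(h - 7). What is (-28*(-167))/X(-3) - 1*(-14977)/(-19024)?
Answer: 44253457/285360 ≈ 155.08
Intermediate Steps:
X(h) = 21 - 3*h (X(h) = -3*(-7 + h) = 21 - 3*h)
(-28*(-167))/X(-3) - 1*(-14977)/(-19024) = (-28*(-167))/(21 - 3*(-3)) - 1*(-14977)/(-19024) = 4676/(21 + 9) + 14977*(-1/19024) = 4676/30 - 14977/19024 = 4676*(1/30) - 14977/19024 = 2338/15 - 14977/19024 = 44253457/285360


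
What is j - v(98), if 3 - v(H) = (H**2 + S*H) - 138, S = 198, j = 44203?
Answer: 73070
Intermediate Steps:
v(H) = 141 - H**2 - 198*H (v(H) = 3 - ((H**2 + 198*H) - 138) = 3 - (-138 + H**2 + 198*H) = 3 + (138 - H**2 - 198*H) = 141 - H**2 - 198*H)
j - v(98) = 44203 - (141 - 1*98**2 - 198*98) = 44203 - (141 - 1*9604 - 19404) = 44203 - (141 - 9604 - 19404) = 44203 - 1*(-28867) = 44203 + 28867 = 73070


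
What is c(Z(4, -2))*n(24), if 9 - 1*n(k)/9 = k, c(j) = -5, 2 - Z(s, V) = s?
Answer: 675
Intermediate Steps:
Z(s, V) = 2 - s
n(k) = 81 - 9*k
c(Z(4, -2))*n(24) = -5*(81 - 9*24) = -5*(81 - 216) = -5*(-135) = 675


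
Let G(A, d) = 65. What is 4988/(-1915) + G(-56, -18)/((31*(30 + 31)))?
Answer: -9307833/3621265 ≈ -2.5703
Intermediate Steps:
4988/(-1915) + G(-56, -18)/((31*(30 + 31))) = 4988/(-1915) + 65/((31*(30 + 31))) = 4988*(-1/1915) + 65/((31*61)) = -4988/1915 + 65/1891 = -9307833/3621265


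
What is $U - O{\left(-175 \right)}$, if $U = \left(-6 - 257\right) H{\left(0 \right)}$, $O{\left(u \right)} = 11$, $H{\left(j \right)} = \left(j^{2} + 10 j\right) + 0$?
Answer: $-11$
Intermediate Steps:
$H{\left(j \right)} = j^{2} + 10 j$
$U = 0$ ($U = \left(-6 - 257\right) 0 \left(10 + 0\right) = - 263 \cdot 0 \cdot 10 = \left(-263\right) 0 = 0$)
$U - O{\left(-175 \right)} = 0 - 11 = -11$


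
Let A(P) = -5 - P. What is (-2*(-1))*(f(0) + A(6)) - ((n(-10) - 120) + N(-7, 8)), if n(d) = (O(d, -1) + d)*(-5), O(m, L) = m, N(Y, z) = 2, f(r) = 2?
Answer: 0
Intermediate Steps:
n(d) = -10*d (n(d) = (d + d)*(-5) = (2*d)*(-5) = -10*d)
(-2*(-1))*(f(0) + A(6)) - ((n(-10) - 120) + N(-7, 8)) = (-2*(-1))*(2 + (-5 - 1*6)) - ((-10*(-10) - 120) + 2) = 2*(2 + (-5 - 6)) - ((100 - 120) + 2) = 2*(2 - 11) - (-20 + 2) = 2*(-9) - 1*(-18) = -18 + 18 = 0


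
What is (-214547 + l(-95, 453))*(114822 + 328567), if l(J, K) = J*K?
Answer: -114209025398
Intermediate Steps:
(-214547 + l(-95, 453))*(114822 + 328567) = (-214547 - 95*453)*(114822 + 328567) = (-214547 - 43035)*443389 = -257582*443389 = -114209025398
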